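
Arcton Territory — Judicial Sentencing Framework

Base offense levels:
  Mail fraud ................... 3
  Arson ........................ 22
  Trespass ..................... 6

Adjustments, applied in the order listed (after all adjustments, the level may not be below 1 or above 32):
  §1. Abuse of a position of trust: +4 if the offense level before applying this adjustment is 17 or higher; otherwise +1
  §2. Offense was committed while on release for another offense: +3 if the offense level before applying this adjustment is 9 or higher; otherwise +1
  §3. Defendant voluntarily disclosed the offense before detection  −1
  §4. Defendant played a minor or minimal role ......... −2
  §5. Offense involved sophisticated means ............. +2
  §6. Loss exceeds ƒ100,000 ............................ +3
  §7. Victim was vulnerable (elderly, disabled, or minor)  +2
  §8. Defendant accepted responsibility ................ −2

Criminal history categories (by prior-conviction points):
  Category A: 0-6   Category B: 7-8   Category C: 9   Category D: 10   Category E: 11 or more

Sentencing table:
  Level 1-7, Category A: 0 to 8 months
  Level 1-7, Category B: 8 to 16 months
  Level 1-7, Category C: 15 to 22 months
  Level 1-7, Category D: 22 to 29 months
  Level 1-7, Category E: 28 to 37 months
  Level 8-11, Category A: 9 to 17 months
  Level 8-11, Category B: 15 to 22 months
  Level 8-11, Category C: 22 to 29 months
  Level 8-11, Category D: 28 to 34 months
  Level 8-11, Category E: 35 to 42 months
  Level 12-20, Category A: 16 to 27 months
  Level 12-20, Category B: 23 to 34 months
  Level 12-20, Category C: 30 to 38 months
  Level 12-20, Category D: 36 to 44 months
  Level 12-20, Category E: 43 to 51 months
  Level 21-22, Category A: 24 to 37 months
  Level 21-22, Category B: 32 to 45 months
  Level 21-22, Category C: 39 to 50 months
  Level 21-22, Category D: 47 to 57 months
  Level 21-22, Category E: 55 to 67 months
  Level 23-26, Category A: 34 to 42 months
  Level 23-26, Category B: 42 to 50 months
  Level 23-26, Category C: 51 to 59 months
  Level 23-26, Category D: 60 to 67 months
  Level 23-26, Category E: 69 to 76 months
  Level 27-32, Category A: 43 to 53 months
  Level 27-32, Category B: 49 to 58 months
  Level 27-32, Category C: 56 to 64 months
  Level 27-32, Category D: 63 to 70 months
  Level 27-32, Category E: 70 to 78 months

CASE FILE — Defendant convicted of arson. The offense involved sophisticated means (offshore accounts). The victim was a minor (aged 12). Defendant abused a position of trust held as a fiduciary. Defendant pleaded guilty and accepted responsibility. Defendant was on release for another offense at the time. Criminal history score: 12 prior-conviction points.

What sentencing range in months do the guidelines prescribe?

70-78 months

Base offense level for arson: 22.
§1 applies (level before this adjustment is 22 ≥ 17, so +4): 22 + 4 = 26.
§2 applies (level before this adjustment is 26 ≥ 9, so +3): 26 + 3 = 29.
§3 does not apply.
§4 does not apply.
§5 applies: 29 + 2 = 31.
§7 applies: 31 + 2 = 33.
§8 applies: 33 − 2 = 31.
Final offense level: 31.
Criminal history: 12 prior points → Category E (11+).
Level 31 falls in the 27-32 band.
Grid: Level 27-32 × Category E = 70-78 months.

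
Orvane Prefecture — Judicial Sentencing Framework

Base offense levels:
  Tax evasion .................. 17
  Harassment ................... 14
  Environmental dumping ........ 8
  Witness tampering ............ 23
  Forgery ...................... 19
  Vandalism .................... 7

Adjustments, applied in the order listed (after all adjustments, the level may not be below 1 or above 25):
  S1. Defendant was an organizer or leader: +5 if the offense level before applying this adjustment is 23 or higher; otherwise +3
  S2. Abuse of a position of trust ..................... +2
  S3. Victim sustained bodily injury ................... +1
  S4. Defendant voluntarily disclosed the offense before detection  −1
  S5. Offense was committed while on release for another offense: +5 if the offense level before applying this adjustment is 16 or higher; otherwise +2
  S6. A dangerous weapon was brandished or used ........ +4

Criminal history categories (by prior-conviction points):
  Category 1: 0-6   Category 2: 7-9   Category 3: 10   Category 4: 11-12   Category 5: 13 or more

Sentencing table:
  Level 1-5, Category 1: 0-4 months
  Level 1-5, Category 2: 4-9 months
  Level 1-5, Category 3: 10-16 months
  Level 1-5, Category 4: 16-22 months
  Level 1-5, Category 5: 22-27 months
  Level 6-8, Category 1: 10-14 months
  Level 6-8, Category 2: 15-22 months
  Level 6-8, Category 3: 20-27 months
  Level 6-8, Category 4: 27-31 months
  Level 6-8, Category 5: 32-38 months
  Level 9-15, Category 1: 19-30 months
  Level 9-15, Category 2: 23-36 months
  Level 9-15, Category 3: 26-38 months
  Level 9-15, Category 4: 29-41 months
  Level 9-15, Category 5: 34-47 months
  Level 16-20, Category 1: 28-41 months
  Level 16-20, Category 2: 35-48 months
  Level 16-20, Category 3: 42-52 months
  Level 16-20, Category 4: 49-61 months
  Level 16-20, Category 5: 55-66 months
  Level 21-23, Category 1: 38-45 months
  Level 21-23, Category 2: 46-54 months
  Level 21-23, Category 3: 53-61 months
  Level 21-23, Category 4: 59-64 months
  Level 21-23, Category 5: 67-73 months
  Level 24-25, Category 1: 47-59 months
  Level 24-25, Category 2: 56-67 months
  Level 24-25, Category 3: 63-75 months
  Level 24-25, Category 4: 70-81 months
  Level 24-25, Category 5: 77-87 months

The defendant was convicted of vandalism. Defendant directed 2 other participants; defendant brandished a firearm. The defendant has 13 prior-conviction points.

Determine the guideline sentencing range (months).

Base offense level for vandalism: 7.
S1 applies (level before this adjustment is 7 < 23, so +3): 7 + 3 = 10.
S4 does not apply.
S6 applies: 10 + 4 = 14.
Final offense level: 14.
Criminal history: 13 prior points → Category 5 (13+).
Level 14 falls in the 9-15 band.
Grid: Level 9-15 × Category 5 = 34-47 months.

34-47 months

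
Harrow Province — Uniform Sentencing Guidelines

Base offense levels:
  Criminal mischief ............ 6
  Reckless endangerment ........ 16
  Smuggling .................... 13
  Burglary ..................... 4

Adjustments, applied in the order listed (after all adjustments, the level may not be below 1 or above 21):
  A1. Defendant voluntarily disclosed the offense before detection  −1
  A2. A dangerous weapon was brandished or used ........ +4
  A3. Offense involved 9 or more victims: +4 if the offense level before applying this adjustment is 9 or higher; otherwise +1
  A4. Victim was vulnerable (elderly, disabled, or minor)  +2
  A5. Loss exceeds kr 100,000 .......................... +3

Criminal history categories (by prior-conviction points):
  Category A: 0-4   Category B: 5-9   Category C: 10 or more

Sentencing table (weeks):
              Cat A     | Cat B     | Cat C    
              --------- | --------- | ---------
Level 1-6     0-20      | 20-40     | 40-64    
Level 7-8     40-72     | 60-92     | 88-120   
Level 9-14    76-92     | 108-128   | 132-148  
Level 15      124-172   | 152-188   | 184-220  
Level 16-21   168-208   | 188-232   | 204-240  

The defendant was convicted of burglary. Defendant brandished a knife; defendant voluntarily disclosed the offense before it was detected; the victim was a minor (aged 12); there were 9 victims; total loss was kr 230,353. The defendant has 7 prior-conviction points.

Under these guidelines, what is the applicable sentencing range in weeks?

Base offense level for burglary: 4.
A1 applies: 4 − 1 = 3.
A2 applies: 3 + 4 = 7.
A3 applies (level before this adjustment is 7 < 9, so +1): 7 + 1 = 8.
A4 applies: 8 + 2 = 10.
A5 applies: 10 + 3 = 13.
Final offense level: 13.
Criminal history: 7 prior points → Category B (5-9).
Level 13 falls in the 9-14 band.
Grid: Level 9-14 × Category B = 108-128 weeks.

108-128 weeks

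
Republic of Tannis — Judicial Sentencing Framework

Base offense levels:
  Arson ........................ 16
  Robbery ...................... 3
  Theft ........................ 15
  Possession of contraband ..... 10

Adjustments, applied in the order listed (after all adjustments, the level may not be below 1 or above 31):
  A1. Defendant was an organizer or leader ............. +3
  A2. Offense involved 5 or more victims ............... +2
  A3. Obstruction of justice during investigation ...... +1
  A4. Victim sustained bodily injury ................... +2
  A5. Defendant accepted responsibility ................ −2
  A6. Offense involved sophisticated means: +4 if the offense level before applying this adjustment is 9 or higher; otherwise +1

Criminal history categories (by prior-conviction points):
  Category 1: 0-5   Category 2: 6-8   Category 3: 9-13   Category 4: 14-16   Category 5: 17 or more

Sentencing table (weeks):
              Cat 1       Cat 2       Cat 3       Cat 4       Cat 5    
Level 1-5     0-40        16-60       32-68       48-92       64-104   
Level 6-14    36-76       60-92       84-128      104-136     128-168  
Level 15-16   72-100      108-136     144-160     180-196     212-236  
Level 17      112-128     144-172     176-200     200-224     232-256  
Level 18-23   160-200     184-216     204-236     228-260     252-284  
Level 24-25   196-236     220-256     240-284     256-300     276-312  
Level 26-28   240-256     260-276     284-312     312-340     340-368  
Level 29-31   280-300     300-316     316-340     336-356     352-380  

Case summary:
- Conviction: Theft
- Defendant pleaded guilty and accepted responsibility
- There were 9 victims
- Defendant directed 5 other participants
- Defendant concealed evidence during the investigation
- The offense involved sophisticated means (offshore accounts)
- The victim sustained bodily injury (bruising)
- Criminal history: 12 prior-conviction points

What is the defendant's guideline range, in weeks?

Base offense level for theft: 15.
A1 applies: 15 + 3 = 18.
A2 applies: 18 + 2 = 20.
A3 applies: 20 + 1 = 21.
A4 applies: 21 + 2 = 23.
A5 applies: 23 − 2 = 21.
A6 applies (level before this adjustment is 21 ≥ 9, so +4): 21 + 4 = 25.
Final offense level: 25.
Criminal history: 12 prior points → Category 3 (9-13).
Level 25 falls in the 24-25 band.
Grid: Level 24-25 × Category 3 = 240-284 weeks.

240-284 weeks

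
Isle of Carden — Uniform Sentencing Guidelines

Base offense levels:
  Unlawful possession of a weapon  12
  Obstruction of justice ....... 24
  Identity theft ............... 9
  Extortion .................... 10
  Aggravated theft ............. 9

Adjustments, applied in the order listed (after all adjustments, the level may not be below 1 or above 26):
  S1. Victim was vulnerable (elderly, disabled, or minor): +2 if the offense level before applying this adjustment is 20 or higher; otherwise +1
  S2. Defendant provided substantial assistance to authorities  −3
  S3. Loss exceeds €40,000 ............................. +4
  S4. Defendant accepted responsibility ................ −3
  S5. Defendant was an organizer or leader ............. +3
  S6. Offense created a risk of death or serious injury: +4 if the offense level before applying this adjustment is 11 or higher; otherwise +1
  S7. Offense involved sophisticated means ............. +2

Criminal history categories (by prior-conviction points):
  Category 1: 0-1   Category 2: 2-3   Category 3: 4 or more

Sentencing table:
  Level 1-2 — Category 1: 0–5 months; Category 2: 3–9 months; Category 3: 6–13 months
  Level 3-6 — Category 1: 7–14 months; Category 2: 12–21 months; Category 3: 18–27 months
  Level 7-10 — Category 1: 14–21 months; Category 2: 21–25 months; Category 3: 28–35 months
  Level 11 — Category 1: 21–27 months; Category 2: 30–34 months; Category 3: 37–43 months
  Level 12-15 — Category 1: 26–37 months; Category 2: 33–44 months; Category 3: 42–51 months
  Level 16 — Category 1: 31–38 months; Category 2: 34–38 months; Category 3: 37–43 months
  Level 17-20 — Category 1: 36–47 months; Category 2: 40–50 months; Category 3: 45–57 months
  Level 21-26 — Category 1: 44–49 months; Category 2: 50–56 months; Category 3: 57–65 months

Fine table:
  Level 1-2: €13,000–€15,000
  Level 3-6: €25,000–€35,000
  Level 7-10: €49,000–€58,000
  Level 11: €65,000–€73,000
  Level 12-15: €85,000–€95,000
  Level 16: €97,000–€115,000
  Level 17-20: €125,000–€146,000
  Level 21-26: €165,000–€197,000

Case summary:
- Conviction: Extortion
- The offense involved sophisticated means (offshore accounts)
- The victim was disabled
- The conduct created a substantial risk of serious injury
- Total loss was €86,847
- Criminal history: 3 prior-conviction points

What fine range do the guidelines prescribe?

€165,000–€197,000

Base offense level for extortion: 10.
S1 applies (level before this adjustment is 10 < 20, so +1): 10 + 1 = 11.
S2 does not apply.
S3 applies: 11 + 4 = 15.
S6 applies (level before this adjustment is 15 ≥ 11, so +4): 15 + 4 = 19.
S7 applies: 19 + 2 = 21.
Final offense level: 21.
Level 21 falls in the 21-26 band.
Fine table: Level 21-26 → €165,000–€197,000.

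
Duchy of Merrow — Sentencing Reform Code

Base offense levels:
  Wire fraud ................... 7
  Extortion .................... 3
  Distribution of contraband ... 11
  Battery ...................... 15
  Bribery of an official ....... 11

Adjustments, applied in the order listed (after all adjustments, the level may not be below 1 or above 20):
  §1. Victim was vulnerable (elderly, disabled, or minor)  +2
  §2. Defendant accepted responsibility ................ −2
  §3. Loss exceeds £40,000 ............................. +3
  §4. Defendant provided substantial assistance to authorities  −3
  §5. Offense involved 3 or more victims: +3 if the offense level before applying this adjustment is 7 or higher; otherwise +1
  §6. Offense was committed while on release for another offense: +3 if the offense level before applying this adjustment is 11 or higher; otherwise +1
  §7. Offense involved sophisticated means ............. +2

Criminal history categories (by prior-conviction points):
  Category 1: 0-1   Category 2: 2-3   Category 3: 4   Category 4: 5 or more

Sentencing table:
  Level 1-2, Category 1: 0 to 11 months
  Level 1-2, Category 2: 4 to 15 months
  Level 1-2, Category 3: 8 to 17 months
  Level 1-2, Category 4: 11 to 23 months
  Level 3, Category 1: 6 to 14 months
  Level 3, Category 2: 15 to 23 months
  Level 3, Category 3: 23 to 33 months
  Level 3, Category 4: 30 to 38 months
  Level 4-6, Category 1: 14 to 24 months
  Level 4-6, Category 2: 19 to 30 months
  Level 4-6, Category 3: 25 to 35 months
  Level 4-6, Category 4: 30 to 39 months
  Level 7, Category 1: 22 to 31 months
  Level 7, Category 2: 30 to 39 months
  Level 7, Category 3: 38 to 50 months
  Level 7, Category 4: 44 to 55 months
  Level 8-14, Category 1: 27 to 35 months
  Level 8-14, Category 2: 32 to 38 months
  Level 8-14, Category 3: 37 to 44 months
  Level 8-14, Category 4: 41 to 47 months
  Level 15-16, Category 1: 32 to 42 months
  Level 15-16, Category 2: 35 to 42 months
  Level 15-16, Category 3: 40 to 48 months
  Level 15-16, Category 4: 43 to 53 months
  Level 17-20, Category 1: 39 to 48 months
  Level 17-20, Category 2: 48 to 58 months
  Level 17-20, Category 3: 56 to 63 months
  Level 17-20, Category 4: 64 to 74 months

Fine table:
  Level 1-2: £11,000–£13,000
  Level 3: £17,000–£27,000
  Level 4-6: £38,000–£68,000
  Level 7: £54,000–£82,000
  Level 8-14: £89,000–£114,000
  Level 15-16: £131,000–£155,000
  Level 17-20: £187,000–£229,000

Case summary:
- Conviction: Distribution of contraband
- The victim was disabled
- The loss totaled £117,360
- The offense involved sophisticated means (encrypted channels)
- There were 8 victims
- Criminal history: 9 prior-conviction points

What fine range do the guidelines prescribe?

Base offense level for distribution of contraband: 11.
§1 applies: 11 + 2 = 13.
§2 does not apply.
§3 applies: 13 + 3 = 16.
§4 does not apply.
§5 applies (level before this adjustment is 16 ≥ 7, so +3): 16 + 3 = 19.
§6 does not apply.
§7 applies: 19 + 2 = 21.
Level 21 exceeds the maximum of 20; capped at 20.
Final offense level: 20.
Level 20 falls in the 17-20 band.
Fine table: Level 17-20 → £187,000–£229,000.

£187,000–£229,000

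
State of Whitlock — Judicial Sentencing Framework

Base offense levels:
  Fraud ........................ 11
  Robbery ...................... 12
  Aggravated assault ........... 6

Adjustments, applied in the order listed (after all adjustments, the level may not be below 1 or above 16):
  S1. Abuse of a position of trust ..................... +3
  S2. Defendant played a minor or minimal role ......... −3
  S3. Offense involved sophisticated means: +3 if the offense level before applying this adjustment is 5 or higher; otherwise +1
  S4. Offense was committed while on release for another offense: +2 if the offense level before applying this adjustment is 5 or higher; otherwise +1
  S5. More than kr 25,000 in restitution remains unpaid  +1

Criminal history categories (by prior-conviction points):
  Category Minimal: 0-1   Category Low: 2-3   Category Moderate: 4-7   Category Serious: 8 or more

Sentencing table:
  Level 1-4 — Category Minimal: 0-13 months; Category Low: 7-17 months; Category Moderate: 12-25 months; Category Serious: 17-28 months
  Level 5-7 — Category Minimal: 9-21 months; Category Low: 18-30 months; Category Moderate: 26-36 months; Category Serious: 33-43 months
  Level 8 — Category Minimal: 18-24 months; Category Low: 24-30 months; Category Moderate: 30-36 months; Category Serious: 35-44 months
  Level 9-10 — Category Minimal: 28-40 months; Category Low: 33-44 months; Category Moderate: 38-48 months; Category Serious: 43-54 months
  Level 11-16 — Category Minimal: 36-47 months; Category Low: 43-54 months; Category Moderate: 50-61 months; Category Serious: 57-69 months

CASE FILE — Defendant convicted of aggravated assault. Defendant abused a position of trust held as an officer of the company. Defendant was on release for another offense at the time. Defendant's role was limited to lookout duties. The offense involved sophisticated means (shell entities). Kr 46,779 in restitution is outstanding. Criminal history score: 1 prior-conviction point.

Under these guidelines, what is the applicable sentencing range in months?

Base offense level for aggravated assault: 6.
S1 applies: 6 + 3 = 9.
S2 applies: 9 − 3 = 6.
S3 applies (level before this adjustment is 6 ≥ 5, so +3): 6 + 3 = 9.
S4 applies (level before this adjustment is 9 ≥ 5, so +2): 9 + 2 = 11.
S5 applies: 11 + 1 = 12.
Final offense level: 12.
Criminal history: 1 prior point → Category Minimal (0-1).
Level 12 falls in the 11-16 band.
Grid: Level 11-16 × Category Minimal = 36-47 months.

36-47 months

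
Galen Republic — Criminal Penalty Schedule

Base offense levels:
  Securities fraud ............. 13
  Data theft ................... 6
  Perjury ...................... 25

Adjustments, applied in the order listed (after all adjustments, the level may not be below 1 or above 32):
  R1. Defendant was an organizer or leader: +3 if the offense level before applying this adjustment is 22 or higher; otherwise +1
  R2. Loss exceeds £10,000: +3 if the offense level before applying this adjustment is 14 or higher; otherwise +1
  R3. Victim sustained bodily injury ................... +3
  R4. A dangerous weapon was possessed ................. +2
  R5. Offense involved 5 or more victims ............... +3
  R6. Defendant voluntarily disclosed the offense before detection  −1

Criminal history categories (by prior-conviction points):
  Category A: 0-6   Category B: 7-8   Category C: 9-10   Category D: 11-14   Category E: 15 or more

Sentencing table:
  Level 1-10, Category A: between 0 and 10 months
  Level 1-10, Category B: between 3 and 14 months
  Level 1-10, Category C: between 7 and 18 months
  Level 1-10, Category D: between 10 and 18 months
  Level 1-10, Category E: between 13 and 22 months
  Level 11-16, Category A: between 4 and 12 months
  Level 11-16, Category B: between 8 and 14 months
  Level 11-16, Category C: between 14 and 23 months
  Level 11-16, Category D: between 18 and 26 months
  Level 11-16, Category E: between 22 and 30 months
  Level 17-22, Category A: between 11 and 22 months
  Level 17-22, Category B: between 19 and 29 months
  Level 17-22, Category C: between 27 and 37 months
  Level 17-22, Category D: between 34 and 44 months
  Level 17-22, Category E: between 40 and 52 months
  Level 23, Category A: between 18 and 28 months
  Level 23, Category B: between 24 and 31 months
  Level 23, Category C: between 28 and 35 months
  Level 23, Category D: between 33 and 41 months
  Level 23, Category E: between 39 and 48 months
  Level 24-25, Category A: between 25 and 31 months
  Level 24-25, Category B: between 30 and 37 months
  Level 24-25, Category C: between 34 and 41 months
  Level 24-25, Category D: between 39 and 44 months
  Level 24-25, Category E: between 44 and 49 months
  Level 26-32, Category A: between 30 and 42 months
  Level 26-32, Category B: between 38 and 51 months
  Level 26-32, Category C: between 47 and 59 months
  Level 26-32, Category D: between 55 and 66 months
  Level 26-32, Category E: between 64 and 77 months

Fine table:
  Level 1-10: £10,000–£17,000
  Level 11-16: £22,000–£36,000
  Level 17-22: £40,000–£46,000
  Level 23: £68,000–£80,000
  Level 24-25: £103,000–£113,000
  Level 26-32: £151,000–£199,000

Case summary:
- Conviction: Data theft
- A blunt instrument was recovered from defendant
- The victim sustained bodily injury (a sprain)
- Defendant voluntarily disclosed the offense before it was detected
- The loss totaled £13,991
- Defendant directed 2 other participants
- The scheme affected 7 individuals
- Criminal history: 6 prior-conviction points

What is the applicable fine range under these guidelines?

£22,000–£36,000

Base offense level for data theft: 6.
R1 applies (level before this adjustment is 6 < 22, so +1): 6 + 1 = 7.
R2 applies (level before this adjustment is 7 < 14, so +1): 7 + 1 = 8.
R3 applies: 8 + 3 = 11.
R4 applies: 11 + 2 = 13.
R5 applies: 13 + 3 = 16.
R6 applies: 16 − 1 = 15.
Final offense level: 15.
Level 15 falls in the 11-16 band.
Fine table: Level 11-16 → £22,000–£36,000.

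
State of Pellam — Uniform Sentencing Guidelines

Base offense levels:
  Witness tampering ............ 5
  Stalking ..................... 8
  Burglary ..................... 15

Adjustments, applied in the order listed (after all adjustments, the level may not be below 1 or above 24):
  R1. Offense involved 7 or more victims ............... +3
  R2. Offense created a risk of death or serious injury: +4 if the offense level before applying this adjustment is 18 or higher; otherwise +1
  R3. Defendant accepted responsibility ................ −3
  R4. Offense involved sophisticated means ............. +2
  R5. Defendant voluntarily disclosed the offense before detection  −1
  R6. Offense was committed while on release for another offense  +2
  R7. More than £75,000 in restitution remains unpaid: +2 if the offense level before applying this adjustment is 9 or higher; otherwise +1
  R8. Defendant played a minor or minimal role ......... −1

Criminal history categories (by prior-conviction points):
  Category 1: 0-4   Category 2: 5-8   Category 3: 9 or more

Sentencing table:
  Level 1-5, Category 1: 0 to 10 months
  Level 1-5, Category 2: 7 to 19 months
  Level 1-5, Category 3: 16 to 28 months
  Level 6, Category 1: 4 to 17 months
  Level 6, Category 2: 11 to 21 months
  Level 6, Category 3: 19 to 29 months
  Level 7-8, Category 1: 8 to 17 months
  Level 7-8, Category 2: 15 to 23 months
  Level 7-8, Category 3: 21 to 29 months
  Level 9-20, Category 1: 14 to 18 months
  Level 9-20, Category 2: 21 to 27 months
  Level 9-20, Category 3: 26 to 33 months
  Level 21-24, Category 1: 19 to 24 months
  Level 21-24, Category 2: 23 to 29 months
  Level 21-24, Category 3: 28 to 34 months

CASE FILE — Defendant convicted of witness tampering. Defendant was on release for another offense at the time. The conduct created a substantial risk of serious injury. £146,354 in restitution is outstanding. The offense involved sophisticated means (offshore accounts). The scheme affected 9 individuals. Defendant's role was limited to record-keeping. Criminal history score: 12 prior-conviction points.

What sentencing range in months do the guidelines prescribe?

26-33 months

Base offense level for witness tampering: 5.
R1 applies: 5 + 3 = 8.
R2 applies (level before this adjustment is 8 < 18, so +1): 8 + 1 = 9.
R4 applies: 9 + 2 = 11.
R5 does not apply.
R6 applies: 11 + 2 = 13.
R7 applies (level before this adjustment is 13 ≥ 9, so +2): 13 + 2 = 15.
R8 applies: 15 − 1 = 14.
Final offense level: 14.
Criminal history: 12 prior points → Category 3 (9+).
Level 14 falls in the 9-20 band.
Grid: Level 9-20 × Category 3 = 26-33 months.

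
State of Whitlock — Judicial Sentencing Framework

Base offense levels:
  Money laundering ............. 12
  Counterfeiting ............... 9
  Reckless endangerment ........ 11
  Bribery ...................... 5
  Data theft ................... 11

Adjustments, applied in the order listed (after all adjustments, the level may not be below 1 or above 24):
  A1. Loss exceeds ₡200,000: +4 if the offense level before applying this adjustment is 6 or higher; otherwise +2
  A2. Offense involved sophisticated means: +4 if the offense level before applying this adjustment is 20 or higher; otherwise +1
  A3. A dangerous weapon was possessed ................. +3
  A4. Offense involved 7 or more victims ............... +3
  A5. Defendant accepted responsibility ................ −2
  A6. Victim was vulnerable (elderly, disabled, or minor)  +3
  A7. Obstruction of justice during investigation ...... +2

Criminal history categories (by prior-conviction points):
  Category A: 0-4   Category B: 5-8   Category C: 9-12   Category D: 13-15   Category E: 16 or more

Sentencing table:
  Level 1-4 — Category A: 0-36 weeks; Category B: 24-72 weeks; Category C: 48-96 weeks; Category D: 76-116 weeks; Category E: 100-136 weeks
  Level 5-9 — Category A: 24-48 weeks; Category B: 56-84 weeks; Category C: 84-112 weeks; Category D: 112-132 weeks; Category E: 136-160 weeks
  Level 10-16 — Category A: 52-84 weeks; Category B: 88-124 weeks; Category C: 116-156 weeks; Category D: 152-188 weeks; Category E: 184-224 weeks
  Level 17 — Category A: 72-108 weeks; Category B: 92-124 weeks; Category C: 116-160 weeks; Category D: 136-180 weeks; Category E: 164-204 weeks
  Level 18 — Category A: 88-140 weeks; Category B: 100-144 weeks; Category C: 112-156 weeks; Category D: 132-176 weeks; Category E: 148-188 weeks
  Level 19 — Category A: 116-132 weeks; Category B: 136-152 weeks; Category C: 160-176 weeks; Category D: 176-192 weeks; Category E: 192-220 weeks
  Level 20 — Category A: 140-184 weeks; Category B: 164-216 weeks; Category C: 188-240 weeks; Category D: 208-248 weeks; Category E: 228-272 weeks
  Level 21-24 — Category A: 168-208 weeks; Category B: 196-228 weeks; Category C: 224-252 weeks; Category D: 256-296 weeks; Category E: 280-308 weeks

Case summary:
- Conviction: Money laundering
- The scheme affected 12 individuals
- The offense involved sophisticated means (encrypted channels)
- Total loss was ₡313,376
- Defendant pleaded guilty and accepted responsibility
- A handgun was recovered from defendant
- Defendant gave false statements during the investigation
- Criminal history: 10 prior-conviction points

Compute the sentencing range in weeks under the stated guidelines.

224-252 weeks

Base offense level for money laundering: 12.
A1 applies (level before this adjustment is 12 ≥ 6, so +4): 12 + 4 = 16.
A2 applies (level before this adjustment is 16 < 20, so +1): 16 + 1 = 17.
A3 applies: 17 + 3 = 20.
A4 applies: 20 + 3 = 23.
A5 applies: 23 − 2 = 21.
A7 applies: 21 + 2 = 23.
Final offense level: 23.
Criminal history: 10 prior points → Category C (9-12).
Level 23 falls in the 21-24 band.
Grid: Level 21-24 × Category C = 224-252 weeks.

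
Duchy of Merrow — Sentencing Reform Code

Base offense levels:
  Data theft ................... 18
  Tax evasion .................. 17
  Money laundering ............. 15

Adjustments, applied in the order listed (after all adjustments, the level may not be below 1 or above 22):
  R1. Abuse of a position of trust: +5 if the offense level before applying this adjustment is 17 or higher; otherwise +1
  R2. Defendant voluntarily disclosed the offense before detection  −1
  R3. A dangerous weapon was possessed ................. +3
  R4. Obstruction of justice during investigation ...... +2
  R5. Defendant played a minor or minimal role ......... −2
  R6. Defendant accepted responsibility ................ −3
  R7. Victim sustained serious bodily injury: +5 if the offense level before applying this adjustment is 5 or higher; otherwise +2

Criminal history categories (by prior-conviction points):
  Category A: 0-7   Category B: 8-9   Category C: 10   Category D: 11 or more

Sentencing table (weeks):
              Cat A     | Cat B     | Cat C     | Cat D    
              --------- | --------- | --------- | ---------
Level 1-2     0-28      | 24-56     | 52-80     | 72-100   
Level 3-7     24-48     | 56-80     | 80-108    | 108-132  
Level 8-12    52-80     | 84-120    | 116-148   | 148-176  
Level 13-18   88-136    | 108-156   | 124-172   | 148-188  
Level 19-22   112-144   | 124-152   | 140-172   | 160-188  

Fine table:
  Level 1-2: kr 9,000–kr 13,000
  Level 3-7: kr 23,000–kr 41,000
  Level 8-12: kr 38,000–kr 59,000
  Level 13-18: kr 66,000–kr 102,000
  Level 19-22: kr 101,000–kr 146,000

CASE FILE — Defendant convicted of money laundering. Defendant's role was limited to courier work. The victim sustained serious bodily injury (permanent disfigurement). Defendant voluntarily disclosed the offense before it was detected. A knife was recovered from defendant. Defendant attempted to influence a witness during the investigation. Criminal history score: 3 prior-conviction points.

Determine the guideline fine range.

kr 101,000–kr 146,000

Base offense level for money laundering: 15.
R1 does not apply.
R2 applies: 15 − 1 = 14.
R3 applies: 14 + 3 = 17.
R4 applies: 17 + 2 = 19.
R5 applies: 19 − 2 = 17.
R6 does not apply.
R7 applies (level before this adjustment is 17 ≥ 5, so +5): 17 + 5 = 22.
Final offense level: 22.
Level 22 falls in the 19-22 band.
Fine table: Level 19-22 → kr 101,000–kr 146,000.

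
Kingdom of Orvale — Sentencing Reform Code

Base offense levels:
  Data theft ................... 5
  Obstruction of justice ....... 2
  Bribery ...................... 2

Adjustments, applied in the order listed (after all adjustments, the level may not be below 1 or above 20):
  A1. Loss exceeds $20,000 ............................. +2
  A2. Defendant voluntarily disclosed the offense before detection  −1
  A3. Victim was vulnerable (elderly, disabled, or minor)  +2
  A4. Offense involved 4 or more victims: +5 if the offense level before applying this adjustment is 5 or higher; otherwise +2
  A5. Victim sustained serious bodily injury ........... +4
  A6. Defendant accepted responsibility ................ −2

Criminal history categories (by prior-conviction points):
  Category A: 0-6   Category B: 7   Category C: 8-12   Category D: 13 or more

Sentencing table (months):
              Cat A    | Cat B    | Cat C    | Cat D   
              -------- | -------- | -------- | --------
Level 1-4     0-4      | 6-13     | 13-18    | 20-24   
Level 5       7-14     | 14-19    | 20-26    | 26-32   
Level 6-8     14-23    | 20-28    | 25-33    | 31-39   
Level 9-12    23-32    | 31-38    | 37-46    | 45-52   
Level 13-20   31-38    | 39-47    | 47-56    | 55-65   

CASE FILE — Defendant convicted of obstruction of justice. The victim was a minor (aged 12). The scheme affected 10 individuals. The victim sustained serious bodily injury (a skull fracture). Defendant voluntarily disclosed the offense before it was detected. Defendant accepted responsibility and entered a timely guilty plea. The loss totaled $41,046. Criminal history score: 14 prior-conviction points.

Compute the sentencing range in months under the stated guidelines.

45-52 months

Base offense level for obstruction of justice: 2.
A1 applies: 2 + 2 = 4.
A2 applies: 4 − 1 = 3.
A3 applies: 3 + 2 = 5.
A4 applies (level before this adjustment is 5 ≥ 5, so +5): 5 + 5 = 10.
A5 applies: 10 + 4 = 14.
A6 applies: 14 − 2 = 12.
Final offense level: 12.
Criminal history: 14 prior points → Category D (13+).
Level 12 falls in the 9-12 band.
Grid: Level 9-12 × Category D = 45-52 months.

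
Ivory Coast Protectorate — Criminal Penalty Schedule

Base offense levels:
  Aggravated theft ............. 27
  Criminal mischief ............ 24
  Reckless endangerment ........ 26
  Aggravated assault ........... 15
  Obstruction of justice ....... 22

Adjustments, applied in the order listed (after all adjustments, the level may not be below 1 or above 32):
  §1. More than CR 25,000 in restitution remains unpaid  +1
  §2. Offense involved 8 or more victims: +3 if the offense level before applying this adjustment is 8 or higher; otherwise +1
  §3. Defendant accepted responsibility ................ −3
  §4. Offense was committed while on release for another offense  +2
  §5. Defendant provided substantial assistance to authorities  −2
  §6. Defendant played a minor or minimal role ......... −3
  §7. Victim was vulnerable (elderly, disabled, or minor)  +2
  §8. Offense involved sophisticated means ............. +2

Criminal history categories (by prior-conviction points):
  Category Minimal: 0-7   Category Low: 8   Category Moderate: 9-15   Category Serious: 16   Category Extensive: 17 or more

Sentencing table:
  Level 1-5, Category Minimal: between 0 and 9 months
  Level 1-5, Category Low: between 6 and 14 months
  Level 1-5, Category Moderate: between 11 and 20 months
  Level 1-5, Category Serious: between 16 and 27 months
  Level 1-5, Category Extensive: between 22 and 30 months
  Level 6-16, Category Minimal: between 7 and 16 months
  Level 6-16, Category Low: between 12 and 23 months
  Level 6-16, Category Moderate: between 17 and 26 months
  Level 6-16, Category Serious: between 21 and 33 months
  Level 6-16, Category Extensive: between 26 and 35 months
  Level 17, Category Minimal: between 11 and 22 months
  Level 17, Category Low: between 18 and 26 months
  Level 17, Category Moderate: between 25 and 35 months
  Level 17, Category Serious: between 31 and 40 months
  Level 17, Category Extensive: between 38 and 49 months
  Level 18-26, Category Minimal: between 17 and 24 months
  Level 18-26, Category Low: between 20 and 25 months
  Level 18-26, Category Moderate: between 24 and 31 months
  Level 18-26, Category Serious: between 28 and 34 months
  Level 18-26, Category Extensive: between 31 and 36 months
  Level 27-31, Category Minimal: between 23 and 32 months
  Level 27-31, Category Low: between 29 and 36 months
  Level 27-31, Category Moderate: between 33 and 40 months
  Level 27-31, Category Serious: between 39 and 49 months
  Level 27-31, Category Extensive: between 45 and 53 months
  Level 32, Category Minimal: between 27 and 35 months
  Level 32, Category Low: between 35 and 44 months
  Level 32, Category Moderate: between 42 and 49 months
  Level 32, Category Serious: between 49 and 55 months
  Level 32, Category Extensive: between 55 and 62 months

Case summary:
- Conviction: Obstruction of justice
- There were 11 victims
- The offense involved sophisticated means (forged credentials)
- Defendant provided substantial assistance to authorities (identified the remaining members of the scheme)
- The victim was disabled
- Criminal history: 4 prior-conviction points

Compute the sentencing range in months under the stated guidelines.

23-32 months

Base offense level for obstruction of justice: 22.
§2 applies (level before this adjustment is 22 ≥ 8, so +3): 22 + 3 = 25.
§3 does not apply.
§4 does not apply.
§5 applies: 25 − 2 = 23.
§7 applies: 23 + 2 = 25.
§8 applies: 25 + 2 = 27.
Final offense level: 27.
Criminal history: 4 prior points → Category Minimal (0-7).
Level 27 falls in the 27-31 band.
Grid: Level 27-31 × Category Minimal = 23-32 months.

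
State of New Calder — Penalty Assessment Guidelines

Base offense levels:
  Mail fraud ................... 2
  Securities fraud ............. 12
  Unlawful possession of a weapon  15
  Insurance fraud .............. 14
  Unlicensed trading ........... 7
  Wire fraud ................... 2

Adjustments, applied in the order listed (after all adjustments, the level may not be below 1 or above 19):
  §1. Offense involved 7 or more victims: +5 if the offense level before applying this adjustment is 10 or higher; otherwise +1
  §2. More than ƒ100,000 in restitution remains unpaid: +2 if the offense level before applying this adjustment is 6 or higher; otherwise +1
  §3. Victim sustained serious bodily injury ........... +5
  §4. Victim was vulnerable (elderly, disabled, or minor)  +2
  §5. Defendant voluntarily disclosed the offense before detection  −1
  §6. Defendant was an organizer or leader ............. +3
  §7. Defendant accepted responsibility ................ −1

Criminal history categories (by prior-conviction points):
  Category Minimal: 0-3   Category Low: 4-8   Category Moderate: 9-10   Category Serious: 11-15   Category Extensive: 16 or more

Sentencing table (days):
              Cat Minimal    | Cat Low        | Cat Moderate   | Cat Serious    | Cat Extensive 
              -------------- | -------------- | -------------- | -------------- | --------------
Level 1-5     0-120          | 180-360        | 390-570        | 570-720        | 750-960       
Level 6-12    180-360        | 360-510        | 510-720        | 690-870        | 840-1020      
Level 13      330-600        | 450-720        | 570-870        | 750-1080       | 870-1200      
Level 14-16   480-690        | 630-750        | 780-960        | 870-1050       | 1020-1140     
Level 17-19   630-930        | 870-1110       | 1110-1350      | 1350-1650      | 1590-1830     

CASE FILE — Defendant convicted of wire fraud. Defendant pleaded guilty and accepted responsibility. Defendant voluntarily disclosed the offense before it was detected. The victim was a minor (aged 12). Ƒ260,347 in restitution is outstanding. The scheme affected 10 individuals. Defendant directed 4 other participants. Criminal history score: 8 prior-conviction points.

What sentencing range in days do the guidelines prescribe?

Base offense level for wire fraud: 2.
§1 applies (level before this adjustment is 2 < 10, so +1): 2 + 1 = 3.
§2 applies (level before this adjustment is 3 < 6, so +1): 3 + 1 = 4.
§3 does not apply.
§4 applies: 4 + 2 = 6.
§5 applies: 6 − 1 = 5.
§6 applies: 5 + 3 = 8.
§7 applies: 8 − 1 = 7.
Final offense level: 7.
Criminal history: 8 prior points → Category Low (4-8).
Level 7 falls in the 6-12 band.
Grid: Level 6-12 × Category Low = 360-510 days.

360-510 days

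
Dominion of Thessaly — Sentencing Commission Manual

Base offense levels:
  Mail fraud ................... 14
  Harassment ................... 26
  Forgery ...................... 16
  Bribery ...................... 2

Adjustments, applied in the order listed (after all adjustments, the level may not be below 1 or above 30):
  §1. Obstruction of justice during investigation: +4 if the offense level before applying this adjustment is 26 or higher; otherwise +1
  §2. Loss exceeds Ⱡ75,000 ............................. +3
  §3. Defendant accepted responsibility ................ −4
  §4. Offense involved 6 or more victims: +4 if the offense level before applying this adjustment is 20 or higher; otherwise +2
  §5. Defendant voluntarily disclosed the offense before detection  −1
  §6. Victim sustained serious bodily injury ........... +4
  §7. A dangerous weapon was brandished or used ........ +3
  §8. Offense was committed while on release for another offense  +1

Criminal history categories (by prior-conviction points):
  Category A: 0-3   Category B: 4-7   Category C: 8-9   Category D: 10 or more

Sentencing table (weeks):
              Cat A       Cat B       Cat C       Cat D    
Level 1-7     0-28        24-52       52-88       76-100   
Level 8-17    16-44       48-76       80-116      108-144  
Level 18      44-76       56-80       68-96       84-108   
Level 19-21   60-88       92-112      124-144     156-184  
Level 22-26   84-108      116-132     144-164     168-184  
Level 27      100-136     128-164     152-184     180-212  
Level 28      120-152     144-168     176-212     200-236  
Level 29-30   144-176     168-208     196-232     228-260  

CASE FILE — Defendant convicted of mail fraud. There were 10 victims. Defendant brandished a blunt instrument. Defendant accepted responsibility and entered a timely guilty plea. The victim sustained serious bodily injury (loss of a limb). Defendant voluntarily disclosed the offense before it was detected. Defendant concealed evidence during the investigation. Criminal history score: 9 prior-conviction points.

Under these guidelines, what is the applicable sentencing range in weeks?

Base offense level for mail fraud: 14.
§1 applies (level before this adjustment is 14 < 26, so +1): 14 + 1 = 15.
§2 does not apply.
§3 applies: 15 − 4 = 11.
§4 applies (level before this adjustment is 11 < 20, so +2): 11 + 2 = 13.
§5 applies: 13 − 1 = 12.
§6 applies: 12 + 4 = 16.
§7 applies: 16 + 3 = 19.
Final offense level: 19.
Criminal history: 9 prior points → Category C (8-9).
Level 19 falls in the 19-21 band.
Grid: Level 19-21 × Category C = 124-144 weeks.

124-144 weeks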